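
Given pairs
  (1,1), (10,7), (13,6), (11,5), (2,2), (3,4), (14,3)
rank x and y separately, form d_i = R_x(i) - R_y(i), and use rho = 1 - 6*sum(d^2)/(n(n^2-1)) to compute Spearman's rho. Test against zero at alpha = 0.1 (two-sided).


Step 1: Rank x and y separately (midranks; no ties here).
rank(x): 1->1, 10->4, 13->6, 11->5, 2->2, 3->3, 14->7
rank(y): 1->1, 7->7, 6->6, 5->5, 2->2, 4->4, 3->3
Step 2: d_i = R_x(i) - R_y(i); compute d_i^2.
  (1-1)^2=0, (4-7)^2=9, (6-6)^2=0, (5-5)^2=0, (2-2)^2=0, (3-4)^2=1, (7-3)^2=16
sum(d^2) = 26.
Step 3: rho = 1 - 6*26 / (7*(7^2 - 1)) = 1 - 156/336 = 0.535714.
Step 4: Under H0, t = rho * sqrt((n-2)/(1-rho^2)) = 1.4186 ~ t(5).
Step 5: Two-sided p-value from the t-distribution with 5 df = 0.215217.
Step 6: alpha = 0.1. fail to reject H0.

rho = 0.5357, p = 0.215217, fail to reject H0 at alpha = 0.1.


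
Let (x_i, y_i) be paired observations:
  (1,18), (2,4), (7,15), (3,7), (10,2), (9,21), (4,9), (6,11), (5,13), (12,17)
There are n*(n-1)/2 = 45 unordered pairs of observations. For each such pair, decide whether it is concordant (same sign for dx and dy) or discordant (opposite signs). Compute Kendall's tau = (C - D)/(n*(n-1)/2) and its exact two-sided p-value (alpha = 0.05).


Step 1: Enumerate the 45 unordered pairs (i,j) with i<j and classify each by sign(x_j-x_i) * sign(y_j-y_i).
  (1,2):dx=+1,dy=-14->D; (1,3):dx=+6,dy=-3->D; (1,4):dx=+2,dy=-11->D; (1,5):dx=+9,dy=-16->D
  (1,6):dx=+8,dy=+3->C; (1,7):dx=+3,dy=-9->D; (1,8):dx=+5,dy=-7->D; (1,9):dx=+4,dy=-5->D
  (1,10):dx=+11,dy=-1->D; (2,3):dx=+5,dy=+11->C; (2,4):dx=+1,dy=+3->C; (2,5):dx=+8,dy=-2->D
  (2,6):dx=+7,dy=+17->C; (2,7):dx=+2,dy=+5->C; (2,8):dx=+4,dy=+7->C; (2,9):dx=+3,dy=+9->C
  (2,10):dx=+10,dy=+13->C; (3,4):dx=-4,dy=-8->C; (3,5):dx=+3,dy=-13->D; (3,6):dx=+2,dy=+6->C
  (3,7):dx=-3,dy=-6->C; (3,8):dx=-1,dy=-4->C; (3,9):dx=-2,dy=-2->C; (3,10):dx=+5,dy=+2->C
  (4,5):dx=+7,dy=-5->D; (4,6):dx=+6,dy=+14->C; (4,7):dx=+1,dy=+2->C; (4,8):dx=+3,dy=+4->C
  (4,9):dx=+2,dy=+6->C; (4,10):dx=+9,dy=+10->C; (5,6):dx=-1,dy=+19->D; (5,7):dx=-6,dy=+7->D
  (5,8):dx=-4,dy=+9->D; (5,9):dx=-5,dy=+11->D; (5,10):dx=+2,dy=+15->C; (6,7):dx=-5,dy=-12->C
  (6,8):dx=-3,dy=-10->C; (6,9):dx=-4,dy=-8->C; (6,10):dx=+3,dy=-4->D; (7,8):dx=+2,dy=+2->C
  (7,9):dx=+1,dy=+4->C; (7,10):dx=+8,dy=+8->C; (8,9):dx=-1,dy=+2->D; (8,10):dx=+6,dy=+6->C
  (9,10):dx=+7,dy=+4->C
Step 2: C = 28, D = 17, total pairs = 45.
Step 3: tau = (C - D)/(n(n-1)/2) = (28 - 17)/45 = 0.244444.
Step 4: Exact two-sided p-value (enumerate n! = 3628800 permutations of y under H0): p = 0.380720.
Step 5: alpha = 0.05. fail to reject H0.

tau_b = 0.2444 (C=28, D=17), p = 0.380720, fail to reject H0.


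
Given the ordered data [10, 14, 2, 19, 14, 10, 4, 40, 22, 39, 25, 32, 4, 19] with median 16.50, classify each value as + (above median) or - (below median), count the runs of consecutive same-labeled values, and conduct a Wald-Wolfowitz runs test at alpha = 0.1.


Step 1: Compute median = 16.50; label A = above, B = below.
Labels in order: BBBABBBAAAAABA  (n_A = 7, n_B = 7)
Step 2: Count runs R = 6.
Step 3: Under H0 (random ordering), E[R] = 2*n_A*n_B/(n_A+n_B) + 1 = 2*7*7/14 + 1 = 8.0000.
        Var[R] = 2*n_A*n_B*(2*n_A*n_B - n_A - n_B) / ((n_A+n_B)^2 * (n_A+n_B-1)) = 8232/2548 = 3.2308.
        SD[R] = 1.7974.
Step 4: Continuity-corrected z = (R + 0.5 - E[R]) / SD[R] = (6 + 0.5 - 8.0000) / 1.7974 = -0.8345.
Step 5: Two-sided p-value via normal approximation = 2*(1 - Phi(|z|)) = 0.403986.
Step 6: alpha = 0.1. fail to reject H0.

R = 6, z = -0.8345, p = 0.403986, fail to reject H0.


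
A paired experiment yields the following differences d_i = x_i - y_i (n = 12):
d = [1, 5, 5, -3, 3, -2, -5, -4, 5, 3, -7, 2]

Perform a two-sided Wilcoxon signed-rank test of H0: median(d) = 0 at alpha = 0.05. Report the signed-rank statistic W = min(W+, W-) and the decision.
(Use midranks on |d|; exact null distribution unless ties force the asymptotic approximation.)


Step 1: Drop any zero differences (none here) and take |d_i|.
|d| = [1, 5, 5, 3, 3, 2, 5, 4, 5, 3, 7, 2]
Step 2: Midrank |d_i| (ties get averaged ranks).
ranks: |1|->1, |5|->9.5, |5|->9.5, |3|->5, |3|->5, |2|->2.5, |5|->9.5, |4|->7, |5|->9.5, |3|->5, |7|->12, |2|->2.5
Step 3: Attach original signs; sum ranks with positive sign and with negative sign.
W+ = 1 + 9.5 + 9.5 + 5 + 9.5 + 5 + 2.5 = 42
W- = 5 + 2.5 + 9.5 + 7 + 12 = 36
(Check: W+ + W- = 78 should equal n(n+1)/2 = 78.)
Step 4: Test statistic W = min(W+, W-) = 36.
Step 5: Ties in |d|, so use the tie-corrected normal approximation.
        E[W] = n(n+1)/4 = 12*13/4 = 39.
        Tie groups: |d|=2 (t=2), |d|=3 (t=3), |d|=5 (t=4); sum(t^3 - t) = 90.
        Var[W] = n(n+1)(2n+1)/24 - sum(t^3-t)/48 = 3900/24 - 90/48 = 160.625.
        z = (W - E[W]) / sqrt(Var[W]) = (36 - 39) / 12.6738 = -0.2367.
        Two-sided p = 2*Phi(z) = 0.812883.
Step 6: alpha = 0.05. fail to reject H0.

W+ = 42, W- = 36, W = min = 36, p = 0.812883, fail to reject H0.


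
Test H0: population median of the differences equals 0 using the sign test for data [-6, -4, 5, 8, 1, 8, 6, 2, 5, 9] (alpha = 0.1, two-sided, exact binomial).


Step 1: Discard zero differences. Original n = 10; n_eff = number of nonzero differences = 10.
Nonzero differences (with sign): -6, -4, +5, +8, +1, +8, +6, +2, +5, +9
Step 2: Count signs: positive = 8, negative = 2.
Step 3: Under H0: P(positive) = 0.5, so the number of positives S ~ Bin(10, 0.5).
Step 4: Two-sided exact p-value = sum of Bin(10,0.5) probabilities at or below the observed probability = 0.109375.
Step 5: alpha = 0.1. fail to reject H0.

n_eff = 10, pos = 8, neg = 2, p = 0.109375, fail to reject H0.


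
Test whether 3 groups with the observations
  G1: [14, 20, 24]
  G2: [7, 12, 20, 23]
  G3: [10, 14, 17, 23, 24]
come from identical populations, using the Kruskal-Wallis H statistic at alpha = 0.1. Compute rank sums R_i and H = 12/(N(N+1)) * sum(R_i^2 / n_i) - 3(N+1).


Step 1: Combine all N = 12 observations and assign midranks.
sorted (value, group, rank): (7,G2,1), (10,G3,2), (12,G2,3), (14,G1,4.5), (14,G3,4.5), (17,G3,6), (20,G1,7.5), (20,G2,7.5), (23,G2,9.5), (23,G3,9.5), (24,G1,11.5), (24,G3,11.5)
Step 2: Sum ranks within each group.
R_1 = 23.5 (n_1 = 3)
R_2 = 21 (n_2 = 4)
R_3 = 33.5 (n_3 = 5)
Step 3: H = 12/(N(N+1)) * sum(R_i^2/n_i) - 3(N+1)
     = 12/(12*13) * (23.5^2/3 + 21^2/4 + 33.5^2/5) - 3*13
     = 0.076923 * 518.783 - 39
     = 0.906410.
Step 4: Ties present; correction factor C = 1 - 24/(12^3 - 12) = 0.986014. Corrected H = 0.906410 / 0.986014 = 0.919267.
Step 5: Under H0, H ~ chi^2(2); p-value = 0.631515.
Step 6: alpha = 0.1. fail to reject H0.

H = 0.9193, df = 2, p = 0.631515, fail to reject H0.


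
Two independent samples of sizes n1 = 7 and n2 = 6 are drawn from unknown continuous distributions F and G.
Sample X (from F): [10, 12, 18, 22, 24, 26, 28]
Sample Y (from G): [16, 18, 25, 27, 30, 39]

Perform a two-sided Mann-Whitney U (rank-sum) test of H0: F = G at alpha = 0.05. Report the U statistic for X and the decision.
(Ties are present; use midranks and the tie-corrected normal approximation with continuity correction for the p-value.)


Step 1: Combine and sort all 13 observations; assign midranks.
sorted (value, group): (10,X), (12,X), (16,Y), (18,X), (18,Y), (22,X), (24,X), (25,Y), (26,X), (27,Y), (28,X), (30,Y), (39,Y)
ranks: 10->1, 12->2, 16->3, 18->4.5, 18->4.5, 22->6, 24->7, 25->8, 26->9, 27->10, 28->11, 30->12, 39->13
Step 2: Rank sum for X: R1 = 1 + 2 + 4.5 + 6 + 7 + 9 + 11 = 40.5.
Step 3: U_X = R1 - n1(n1+1)/2 = 40.5 - 7*8/2 = 40.5 - 28 = 12.5.
       U_Y = n1*n2 - U_X = 42 - 12.5 = 29.5.
Step 4: Ties are present, so use the tie-corrected normal approximation (with continuity correction) for the p-value.
Step 5: p-value = 0.252445; compare to alpha = 0.05. fail to reject H0.

U_X = 12.5, p = 0.252445, fail to reject H0 at alpha = 0.05.


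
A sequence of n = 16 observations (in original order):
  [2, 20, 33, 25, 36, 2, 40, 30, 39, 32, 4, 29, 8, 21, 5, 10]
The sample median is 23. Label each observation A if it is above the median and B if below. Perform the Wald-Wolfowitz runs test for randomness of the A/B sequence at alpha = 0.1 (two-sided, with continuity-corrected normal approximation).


Step 1: Compute median = 23; label A = above, B = below.
Labels in order: BBAAABAAAABABBBB  (n_A = 8, n_B = 8)
Step 2: Count runs R = 7.
Step 3: Under H0 (random ordering), E[R] = 2*n_A*n_B/(n_A+n_B) + 1 = 2*8*8/16 + 1 = 9.0000.
        Var[R] = 2*n_A*n_B*(2*n_A*n_B - n_A - n_B) / ((n_A+n_B)^2 * (n_A+n_B-1)) = 14336/3840 = 3.7333.
        SD[R] = 1.9322.
Step 4: Continuity-corrected z = (R + 0.5 - E[R]) / SD[R] = (7 + 0.5 - 9.0000) / 1.9322 = -0.7763.
Step 5: Two-sided p-value via normal approximation = 2*(1 - Phi(|z|)) = 0.437558.
Step 6: alpha = 0.1. fail to reject H0.

R = 7, z = -0.7763, p = 0.437558, fail to reject H0.


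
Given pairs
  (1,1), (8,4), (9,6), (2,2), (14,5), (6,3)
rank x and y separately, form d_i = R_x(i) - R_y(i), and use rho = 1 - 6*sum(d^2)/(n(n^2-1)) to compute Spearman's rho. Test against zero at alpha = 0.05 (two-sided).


Step 1: Rank x and y separately (midranks; no ties here).
rank(x): 1->1, 8->4, 9->5, 2->2, 14->6, 6->3
rank(y): 1->1, 4->4, 6->6, 2->2, 5->5, 3->3
Step 2: d_i = R_x(i) - R_y(i); compute d_i^2.
  (1-1)^2=0, (4-4)^2=0, (5-6)^2=1, (2-2)^2=0, (6-5)^2=1, (3-3)^2=0
sum(d^2) = 2.
Step 3: rho = 1 - 6*2 / (6*(6^2 - 1)) = 1 - 12/210 = 0.942857.
Step 4: Under H0, t = rho * sqrt((n-2)/(1-rho^2)) = 5.6595 ~ t(4).
Step 5: Two-sided p-value from the t-distribution with 4 df = 0.004805.
Step 6: alpha = 0.05. reject H0.

rho = 0.9429, p = 0.004805, reject H0 at alpha = 0.05.


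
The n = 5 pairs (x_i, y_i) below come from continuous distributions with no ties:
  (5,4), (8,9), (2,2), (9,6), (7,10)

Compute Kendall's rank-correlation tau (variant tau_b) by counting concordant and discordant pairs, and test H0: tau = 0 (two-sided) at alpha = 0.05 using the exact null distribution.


Step 1: Enumerate the 10 unordered pairs (i,j) with i<j and classify each by sign(x_j-x_i) * sign(y_j-y_i).
  (1,2):dx=+3,dy=+5->C; (1,3):dx=-3,dy=-2->C; (1,4):dx=+4,dy=+2->C; (1,5):dx=+2,dy=+6->C
  (2,3):dx=-6,dy=-7->C; (2,4):dx=+1,dy=-3->D; (2,5):dx=-1,dy=+1->D; (3,4):dx=+7,dy=+4->C
  (3,5):dx=+5,dy=+8->C; (4,5):dx=-2,dy=+4->D
Step 2: C = 7, D = 3, total pairs = 10.
Step 3: tau = (C - D)/(n(n-1)/2) = (7 - 3)/10 = 0.400000.
Step 4: Exact two-sided p-value (enumerate n! = 120 permutations of y under H0): p = 0.483333.
Step 5: alpha = 0.05. fail to reject H0.

tau_b = 0.4000 (C=7, D=3), p = 0.483333, fail to reject H0.


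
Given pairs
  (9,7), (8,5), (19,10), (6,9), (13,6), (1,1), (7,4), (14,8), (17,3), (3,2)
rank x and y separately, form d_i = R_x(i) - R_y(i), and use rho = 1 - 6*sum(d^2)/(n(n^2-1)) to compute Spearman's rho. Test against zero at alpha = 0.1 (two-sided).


Step 1: Rank x and y separately (midranks; no ties here).
rank(x): 9->6, 8->5, 19->10, 6->3, 13->7, 1->1, 7->4, 14->8, 17->9, 3->2
rank(y): 7->7, 5->5, 10->10, 9->9, 6->6, 1->1, 4->4, 8->8, 3->3, 2->2
Step 2: d_i = R_x(i) - R_y(i); compute d_i^2.
  (6-7)^2=1, (5-5)^2=0, (10-10)^2=0, (3-9)^2=36, (7-6)^2=1, (1-1)^2=0, (4-4)^2=0, (8-8)^2=0, (9-3)^2=36, (2-2)^2=0
sum(d^2) = 74.
Step 3: rho = 1 - 6*74 / (10*(10^2 - 1)) = 1 - 444/990 = 0.551515.
Step 4: Under H0, t = rho * sqrt((n-2)/(1-rho^2)) = 1.8700 ~ t(8).
Step 5: Two-sided p-value from the t-distribution with 8 df = 0.098401.
Step 6: alpha = 0.1. reject H0.

rho = 0.5515, p = 0.098401, reject H0 at alpha = 0.1.


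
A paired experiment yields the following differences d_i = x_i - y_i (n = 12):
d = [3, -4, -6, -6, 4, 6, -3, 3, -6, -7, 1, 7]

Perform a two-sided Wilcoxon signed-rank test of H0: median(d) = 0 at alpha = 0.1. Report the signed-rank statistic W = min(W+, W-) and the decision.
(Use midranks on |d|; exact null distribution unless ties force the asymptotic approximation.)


Step 1: Drop any zero differences (none here) and take |d_i|.
|d| = [3, 4, 6, 6, 4, 6, 3, 3, 6, 7, 1, 7]
Step 2: Midrank |d_i| (ties get averaged ranks).
ranks: |3|->3, |4|->5.5, |6|->8.5, |6|->8.5, |4|->5.5, |6|->8.5, |3|->3, |3|->3, |6|->8.5, |7|->11.5, |1|->1, |7|->11.5
Step 3: Attach original signs; sum ranks with positive sign and with negative sign.
W+ = 3 + 5.5 + 8.5 + 3 + 1 + 11.5 = 32.5
W- = 5.5 + 8.5 + 8.5 + 3 + 8.5 + 11.5 = 45.5
(Check: W+ + W- = 78 should equal n(n+1)/2 = 78.)
Step 4: Test statistic W = min(W+, W-) = 32.5.
Step 5: Ties in |d|, so use the tie-corrected normal approximation.
        E[W] = n(n+1)/4 = 12*13/4 = 39.
        Tie groups: |d|=3 (t=3), |d|=4 (t=2), |d|=6 (t=4), |d|=7 (t=2); sum(t^3 - t) = 96.
        Var[W] = n(n+1)(2n+1)/24 - sum(t^3-t)/48 = 3900/24 - 96/48 = 160.5.
        z = (W - E[W]) / sqrt(Var[W]) = (32.5 - 39) / 12.6689 = -0.5131.
        Two-sided p = 2*Phi(z) = 0.607903.
Step 6: alpha = 0.1. fail to reject H0.

W+ = 32.5, W- = 45.5, W = min = 32.5, p = 0.607903, fail to reject H0.


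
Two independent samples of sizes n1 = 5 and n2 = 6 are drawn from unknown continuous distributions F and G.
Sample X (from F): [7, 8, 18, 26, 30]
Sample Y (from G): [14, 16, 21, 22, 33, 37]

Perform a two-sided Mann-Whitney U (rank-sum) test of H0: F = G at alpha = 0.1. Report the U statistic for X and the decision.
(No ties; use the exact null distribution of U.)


Step 1: Combine and sort all 11 observations; assign midranks.
sorted (value, group): (7,X), (8,X), (14,Y), (16,Y), (18,X), (21,Y), (22,Y), (26,X), (30,X), (33,Y), (37,Y)
ranks: 7->1, 8->2, 14->3, 16->4, 18->5, 21->6, 22->7, 26->8, 30->9, 33->10, 37->11
Step 2: Rank sum for X: R1 = 1 + 2 + 5 + 8 + 9 = 25.
Step 3: U_X = R1 - n1(n1+1)/2 = 25 - 5*6/2 = 25 - 15 = 10.
       U_Y = n1*n2 - U_X = 30 - 10 = 20.
Step 4: No ties, so the exact null distribution of U (based on enumerating the C(11,5) = 462 equally likely rank assignments) gives the two-sided p-value.
Step 5: p-value = 0.428571; compare to alpha = 0.1. fail to reject H0.

U_X = 10, p = 0.428571, fail to reject H0 at alpha = 0.1.


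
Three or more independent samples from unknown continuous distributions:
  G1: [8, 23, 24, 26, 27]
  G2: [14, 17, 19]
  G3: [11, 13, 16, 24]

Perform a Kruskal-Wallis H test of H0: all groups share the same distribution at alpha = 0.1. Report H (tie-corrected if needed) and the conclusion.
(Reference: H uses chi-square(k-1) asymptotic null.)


Step 1: Combine all N = 12 observations and assign midranks.
sorted (value, group, rank): (8,G1,1), (11,G3,2), (13,G3,3), (14,G2,4), (16,G3,5), (17,G2,6), (19,G2,7), (23,G1,8), (24,G1,9.5), (24,G3,9.5), (26,G1,11), (27,G1,12)
Step 2: Sum ranks within each group.
R_1 = 41.5 (n_1 = 5)
R_2 = 17 (n_2 = 3)
R_3 = 19.5 (n_3 = 4)
Step 3: H = 12/(N(N+1)) * sum(R_i^2/n_i) - 3(N+1)
     = 12/(12*13) * (41.5^2/5 + 17^2/3 + 19.5^2/4) - 3*13
     = 0.076923 * 535.846 - 39
     = 2.218910.
Step 4: Ties present; correction factor C = 1 - 6/(12^3 - 12) = 0.996503. Corrected H = 2.218910 / 0.996503 = 2.226696.
Step 5: Under H0, H ~ chi^2(2); p-value = 0.328457.
Step 6: alpha = 0.1. fail to reject H0.

H = 2.2267, df = 2, p = 0.328457, fail to reject H0.


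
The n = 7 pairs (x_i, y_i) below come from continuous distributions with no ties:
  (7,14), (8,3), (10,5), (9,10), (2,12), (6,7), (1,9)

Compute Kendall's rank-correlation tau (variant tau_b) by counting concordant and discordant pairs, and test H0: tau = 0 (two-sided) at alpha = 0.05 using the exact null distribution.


Step 1: Enumerate the 21 unordered pairs (i,j) with i<j and classify each by sign(x_j-x_i) * sign(y_j-y_i).
  (1,2):dx=+1,dy=-11->D; (1,3):dx=+3,dy=-9->D; (1,4):dx=+2,dy=-4->D; (1,5):dx=-5,dy=-2->C
  (1,6):dx=-1,dy=-7->C; (1,7):dx=-6,dy=-5->C; (2,3):dx=+2,dy=+2->C; (2,4):dx=+1,dy=+7->C
  (2,5):dx=-6,dy=+9->D; (2,6):dx=-2,dy=+4->D; (2,7):dx=-7,dy=+6->D; (3,4):dx=-1,dy=+5->D
  (3,5):dx=-8,dy=+7->D; (3,6):dx=-4,dy=+2->D; (3,7):dx=-9,dy=+4->D; (4,5):dx=-7,dy=+2->D
  (4,6):dx=-3,dy=-3->C; (4,7):dx=-8,dy=-1->C; (5,6):dx=+4,dy=-5->D; (5,7):dx=-1,dy=-3->C
  (6,7):dx=-5,dy=+2->D
Step 2: C = 8, D = 13, total pairs = 21.
Step 3: tau = (C - D)/(n(n-1)/2) = (8 - 13)/21 = -0.238095.
Step 4: Exact two-sided p-value (enumerate n! = 5040 permutations of y under H0): p = 0.561905.
Step 5: alpha = 0.05. fail to reject H0.

tau_b = -0.2381 (C=8, D=13), p = 0.561905, fail to reject H0.


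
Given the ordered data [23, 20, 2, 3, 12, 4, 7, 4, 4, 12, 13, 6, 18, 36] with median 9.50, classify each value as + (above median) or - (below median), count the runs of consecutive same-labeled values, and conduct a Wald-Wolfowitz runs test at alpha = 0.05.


Step 1: Compute median = 9.50; label A = above, B = below.
Labels in order: AABBABBBBAABAA  (n_A = 7, n_B = 7)
Step 2: Count runs R = 7.
Step 3: Under H0 (random ordering), E[R] = 2*n_A*n_B/(n_A+n_B) + 1 = 2*7*7/14 + 1 = 8.0000.
        Var[R] = 2*n_A*n_B*(2*n_A*n_B - n_A - n_B) / ((n_A+n_B)^2 * (n_A+n_B-1)) = 8232/2548 = 3.2308.
        SD[R] = 1.7974.
Step 4: Continuity-corrected z = (R + 0.5 - E[R]) / SD[R] = (7 + 0.5 - 8.0000) / 1.7974 = -0.2782.
Step 5: Two-sided p-value via normal approximation = 2*(1 - Phi(|z|)) = 0.780879.
Step 6: alpha = 0.05. fail to reject H0.

R = 7, z = -0.2782, p = 0.780879, fail to reject H0.


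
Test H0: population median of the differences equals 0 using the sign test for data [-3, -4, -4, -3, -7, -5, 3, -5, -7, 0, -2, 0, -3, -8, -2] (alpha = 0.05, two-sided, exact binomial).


Step 1: Discard zero differences. Original n = 15; n_eff = number of nonzero differences = 13.
Nonzero differences (with sign): -3, -4, -4, -3, -7, -5, +3, -5, -7, -2, -3, -8, -2
Step 2: Count signs: positive = 1, negative = 12.
Step 3: Under H0: P(positive) = 0.5, so the number of positives S ~ Bin(13, 0.5).
Step 4: Two-sided exact p-value = sum of Bin(13,0.5) probabilities at or below the observed probability = 0.003418.
Step 5: alpha = 0.05. reject H0.

n_eff = 13, pos = 1, neg = 12, p = 0.003418, reject H0.


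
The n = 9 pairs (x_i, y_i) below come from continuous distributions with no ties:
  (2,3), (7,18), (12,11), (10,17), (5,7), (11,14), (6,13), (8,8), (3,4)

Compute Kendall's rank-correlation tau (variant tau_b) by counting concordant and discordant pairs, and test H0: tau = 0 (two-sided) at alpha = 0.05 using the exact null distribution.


Step 1: Enumerate the 36 unordered pairs (i,j) with i<j and classify each by sign(x_j-x_i) * sign(y_j-y_i).
  (1,2):dx=+5,dy=+15->C; (1,3):dx=+10,dy=+8->C; (1,4):dx=+8,dy=+14->C; (1,5):dx=+3,dy=+4->C
  (1,6):dx=+9,dy=+11->C; (1,7):dx=+4,dy=+10->C; (1,8):dx=+6,dy=+5->C; (1,9):dx=+1,dy=+1->C
  (2,3):dx=+5,dy=-7->D; (2,4):dx=+3,dy=-1->D; (2,5):dx=-2,dy=-11->C; (2,6):dx=+4,dy=-4->D
  (2,7):dx=-1,dy=-5->C; (2,8):dx=+1,dy=-10->D; (2,9):dx=-4,dy=-14->C; (3,4):dx=-2,dy=+6->D
  (3,5):dx=-7,dy=-4->C; (3,6):dx=-1,dy=+3->D; (3,7):dx=-6,dy=+2->D; (3,8):dx=-4,dy=-3->C
  (3,9):dx=-9,dy=-7->C; (4,5):dx=-5,dy=-10->C; (4,6):dx=+1,dy=-3->D; (4,7):dx=-4,dy=-4->C
  (4,8):dx=-2,dy=-9->C; (4,9):dx=-7,dy=-13->C; (5,6):dx=+6,dy=+7->C; (5,7):dx=+1,dy=+6->C
  (5,8):dx=+3,dy=+1->C; (5,9):dx=-2,dy=-3->C; (6,7):dx=-5,dy=-1->C; (6,8):dx=-3,dy=-6->C
  (6,9):dx=-8,dy=-10->C; (7,8):dx=+2,dy=-5->D; (7,9):dx=-3,dy=-9->C; (8,9):dx=-5,dy=-4->C
Step 2: C = 27, D = 9, total pairs = 36.
Step 3: tau = (C - D)/(n(n-1)/2) = (27 - 9)/36 = 0.500000.
Step 4: Exact two-sided p-value (enumerate n! = 362880 permutations of y under H0): p = 0.075176.
Step 5: alpha = 0.05. fail to reject H0.

tau_b = 0.5000 (C=27, D=9), p = 0.075176, fail to reject H0.


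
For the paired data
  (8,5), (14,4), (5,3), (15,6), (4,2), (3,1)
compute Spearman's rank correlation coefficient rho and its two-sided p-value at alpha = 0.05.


Step 1: Rank x and y separately (midranks; no ties here).
rank(x): 8->4, 14->5, 5->3, 15->6, 4->2, 3->1
rank(y): 5->5, 4->4, 3->3, 6->6, 2->2, 1->1
Step 2: d_i = R_x(i) - R_y(i); compute d_i^2.
  (4-5)^2=1, (5-4)^2=1, (3-3)^2=0, (6-6)^2=0, (2-2)^2=0, (1-1)^2=0
sum(d^2) = 2.
Step 3: rho = 1 - 6*2 / (6*(6^2 - 1)) = 1 - 12/210 = 0.942857.
Step 4: Under H0, t = rho * sqrt((n-2)/(1-rho^2)) = 5.6595 ~ t(4).
Step 5: Two-sided p-value from the t-distribution with 4 df = 0.004805.
Step 6: alpha = 0.05. reject H0.

rho = 0.9429, p = 0.004805, reject H0 at alpha = 0.05.


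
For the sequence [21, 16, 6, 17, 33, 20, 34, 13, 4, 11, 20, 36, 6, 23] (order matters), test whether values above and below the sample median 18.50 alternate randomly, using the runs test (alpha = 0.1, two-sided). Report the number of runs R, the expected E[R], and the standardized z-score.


Step 1: Compute median = 18.50; label A = above, B = below.
Labels in order: ABBBAAABBBAABA  (n_A = 7, n_B = 7)
Step 2: Count runs R = 7.
Step 3: Under H0 (random ordering), E[R] = 2*n_A*n_B/(n_A+n_B) + 1 = 2*7*7/14 + 1 = 8.0000.
        Var[R] = 2*n_A*n_B*(2*n_A*n_B - n_A - n_B) / ((n_A+n_B)^2 * (n_A+n_B-1)) = 8232/2548 = 3.2308.
        SD[R] = 1.7974.
Step 4: Continuity-corrected z = (R + 0.5 - E[R]) / SD[R] = (7 + 0.5 - 8.0000) / 1.7974 = -0.2782.
Step 5: Two-sided p-value via normal approximation = 2*(1 - Phi(|z|)) = 0.780879.
Step 6: alpha = 0.1. fail to reject H0.

R = 7, z = -0.2782, p = 0.780879, fail to reject H0.


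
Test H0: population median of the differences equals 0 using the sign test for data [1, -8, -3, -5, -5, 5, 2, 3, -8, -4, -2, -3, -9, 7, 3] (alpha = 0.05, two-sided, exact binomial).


Step 1: Discard zero differences. Original n = 15; n_eff = number of nonzero differences = 15.
Nonzero differences (with sign): +1, -8, -3, -5, -5, +5, +2, +3, -8, -4, -2, -3, -9, +7, +3
Step 2: Count signs: positive = 6, negative = 9.
Step 3: Under H0: P(positive) = 0.5, so the number of positives S ~ Bin(15, 0.5).
Step 4: Two-sided exact p-value = sum of Bin(15,0.5) probabilities at or below the observed probability = 0.607239.
Step 5: alpha = 0.05. fail to reject H0.

n_eff = 15, pos = 6, neg = 9, p = 0.607239, fail to reject H0.


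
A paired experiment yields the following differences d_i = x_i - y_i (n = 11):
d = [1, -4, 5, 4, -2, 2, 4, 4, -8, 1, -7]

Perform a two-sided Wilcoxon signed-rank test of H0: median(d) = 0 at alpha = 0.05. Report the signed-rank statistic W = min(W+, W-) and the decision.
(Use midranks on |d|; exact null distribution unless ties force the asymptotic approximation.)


Step 1: Drop any zero differences (none here) and take |d_i|.
|d| = [1, 4, 5, 4, 2, 2, 4, 4, 8, 1, 7]
Step 2: Midrank |d_i| (ties get averaged ranks).
ranks: |1|->1.5, |4|->6.5, |5|->9, |4|->6.5, |2|->3.5, |2|->3.5, |4|->6.5, |4|->6.5, |8|->11, |1|->1.5, |7|->10
Step 3: Attach original signs; sum ranks with positive sign and with negative sign.
W+ = 1.5 + 9 + 6.5 + 3.5 + 6.5 + 6.5 + 1.5 = 35
W- = 6.5 + 3.5 + 11 + 10 = 31
(Check: W+ + W- = 66 should equal n(n+1)/2 = 66.)
Step 4: Test statistic W = min(W+, W-) = 31.
Step 5: Ties in |d|, so use the tie-corrected normal approximation.
        E[W] = n(n+1)/4 = 11*12/4 = 33.
        Tie groups: |d|=1 (t=2), |d|=2 (t=2), |d|=4 (t=4); sum(t^3 - t) = 72.
        Var[W] = n(n+1)(2n+1)/24 - sum(t^3-t)/48 = 3036/24 - 72/48 = 125.
        z = (W - E[W]) / sqrt(Var[W]) = (31 - 33) / 11.1803 = -0.1789.
        Two-sided p = 2*Phi(z) = 0.858028.
Step 6: alpha = 0.05. fail to reject H0.

W+ = 35, W- = 31, W = min = 31, p = 0.858028, fail to reject H0.


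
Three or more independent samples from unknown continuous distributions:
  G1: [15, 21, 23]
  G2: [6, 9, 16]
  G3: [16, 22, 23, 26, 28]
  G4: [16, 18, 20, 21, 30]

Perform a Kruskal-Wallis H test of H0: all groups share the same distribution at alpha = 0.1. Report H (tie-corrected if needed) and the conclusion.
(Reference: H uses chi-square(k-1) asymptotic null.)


Step 1: Combine all N = 16 observations and assign midranks.
sorted (value, group, rank): (6,G2,1), (9,G2,2), (15,G1,3), (16,G2,5), (16,G3,5), (16,G4,5), (18,G4,7), (20,G4,8), (21,G1,9.5), (21,G4,9.5), (22,G3,11), (23,G1,12.5), (23,G3,12.5), (26,G3,14), (28,G3,15), (30,G4,16)
Step 2: Sum ranks within each group.
R_1 = 25 (n_1 = 3)
R_2 = 8 (n_2 = 3)
R_3 = 57.5 (n_3 = 5)
R_4 = 45.5 (n_4 = 5)
Step 3: H = 12/(N(N+1)) * sum(R_i^2/n_i) - 3(N+1)
     = 12/(16*17) * (25^2/3 + 8^2/3 + 57.5^2/5 + 45.5^2/5) - 3*17
     = 0.044118 * 1304.97 - 51
     = 6.572059.
Step 4: Ties present; correction factor C = 1 - 36/(16^3 - 16) = 0.991176. Corrected H = 6.572059 / 0.991176 = 6.630564.
Step 5: Under H0, H ~ chi^2(3); p-value = 0.084653.
Step 6: alpha = 0.1. reject H0.

H = 6.6306, df = 3, p = 0.084653, reject H0.


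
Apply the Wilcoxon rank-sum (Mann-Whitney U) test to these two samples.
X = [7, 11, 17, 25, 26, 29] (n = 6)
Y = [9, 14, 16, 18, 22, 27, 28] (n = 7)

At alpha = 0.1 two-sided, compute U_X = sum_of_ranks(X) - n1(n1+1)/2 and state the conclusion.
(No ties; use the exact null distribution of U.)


Step 1: Combine and sort all 13 observations; assign midranks.
sorted (value, group): (7,X), (9,Y), (11,X), (14,Y), (16,Y), (17,X), (18,Y), (22,Y), (25,X), (26,X), (27,Y), (28,Y), (29,X)
ranks: 7->1, 9->2, 11->3, 14->4, 16->5, 17->6, 18->7, 22->8, 25->9, 26->10, 27->11, 28->12, 29->13
Step 2: Rank sum for X: R1 = 1 + 3 + 6 + 9 + 10 + 13 = 42.
Step 3: U_X = R1 - n1(n1+1)/2 = 42 - 6*7/2 = 42 - 21 = 21.
       U_Y = n1*n2 - U_X = 42 - 21 = 21.
Step 4: No ties, so the exact null distribution of U (based on enumerating the C(13,6) = 1716 equally likely rank assignments) gives the two-sided p-value.
Step 5: p-value = 1.000000; compare to alpha = 0.1. fail to reject H0.

U_X = 21, p = 1.000000, fail to reject H0 at alpha = 0.1.


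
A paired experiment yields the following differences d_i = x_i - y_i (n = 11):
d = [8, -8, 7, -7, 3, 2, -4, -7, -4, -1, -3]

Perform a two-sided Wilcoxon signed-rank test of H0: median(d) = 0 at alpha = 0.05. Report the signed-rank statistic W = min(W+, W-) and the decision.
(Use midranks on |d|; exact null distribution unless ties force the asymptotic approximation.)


Step 1: Drop any zero differences (none here) and take |d_i|.
|d| = [8, 8, 7, 7, 3, 2, 4, 7, 4, 1, 3]
Step 2: Midrank |d_i| (ties get averaged ranks).
ranks: |8|->10.5, |8|->10.5, |7|->8, |7|->8, |3|->3.5, |2|->2, |4|->5.5, |7|->8, |4|->5.5, |1|->1, |3|->3.5
Step 3: Attach original signs; sum ranks with positive sign and with negative sign.
W+ = 10.5 + 8 + 3.5 + 2 = 24
W- = 10.5 + 8 + 5.5 + 8 + 5.5 + 1 + 3.5 = 42
(Check: W+ + W- = 66 should equal n(n+1)/2 = 66.)
Step 4: Test statistic W = min(W+, W-) = 24.
Step 5: Ties in |d|, so use the tie-corrected normal approximation.
        E[W] = n(n+1)/4 = 11*12/4 = 33.
        Tie groups: |d|=3 (t=2), |d|=4 (t=2), |d|=7 (t=3), |d|=8 (t=2); sum(t^3 - t) = 42.
        Var[W] = n(n+1)(2n+1)/24 - sum(t^3-t)/48 = 3036/24 - 42/48 = 125.625.
        z = (W - E[W]) / sqrt(Var[W]) = (24 - 33) / 11.2083 = -0.8030.
        Two-sided p = 2*Phi(z) = 0.421987.
Step 6: alpha = 0.05. fail to reject H0.

W+ = 24, W- = 42, W = min = 24, p = 0.421987, fail to reject H0.


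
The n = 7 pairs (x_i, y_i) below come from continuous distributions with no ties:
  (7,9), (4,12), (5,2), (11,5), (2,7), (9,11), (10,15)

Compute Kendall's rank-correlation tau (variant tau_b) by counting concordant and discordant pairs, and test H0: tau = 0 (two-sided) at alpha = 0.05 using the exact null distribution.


Step 1: Enumerate the 21 unordered pairs (i,j) with i<j and classify each by sign(x_j-x_i) * sign(y_j-y_i).
  (1,2):dx=-3,dy=+3->D; (1,3):dx=-2,dy=-7->C; (1,4):dx=+4,dy=-4->D; (1,5):dx=-5,dy=-2->C
  (1,6):dx=+2,dy=+2->C; (1,7):dx=+3,dy=+6->C; (2,3):dx=+1,dy=-10->D; (2,4):dx=+7,dy=-7->D
  (2,5):dx=-2,dy=-5->C; (2,6):dx=+5,dy=-1->D; (2,7):dx=+6,dy=+3->C; (3,4):dx=+6,dy=+3->C
  (3,5):dx=-3,dy=+5->D; (3,6):dx=+4,dy=+9->C; (3,7):dx=+5,dy=+13->C; (4,5):dx=-9,dy=+2->D
  (4,6):dx=-2,dy=+6->D; (4,7):dx=-1,dy=+10->D; (5,6):dx=+7,dy=+4->C; (5,7):dx=+8,dy=+8->C
  (6,7):dx=+1,dy=+4->C
Step 2: C = 12, D = 9, total pairs = 21.
Step 3: tau = (C - D)/(n(n-1)/2) = (12 - 9)/21 = 0.142857.
Step 4: Exact two-sided p-value (enumerate n! = 5040 permutations of y under H0): p = 0.772619.
Step 5: alpha = 0.05. fail to reject H0.

tau_b = 0.1429 (C=12, D=9), p = 0.772619, fail to reject H0.


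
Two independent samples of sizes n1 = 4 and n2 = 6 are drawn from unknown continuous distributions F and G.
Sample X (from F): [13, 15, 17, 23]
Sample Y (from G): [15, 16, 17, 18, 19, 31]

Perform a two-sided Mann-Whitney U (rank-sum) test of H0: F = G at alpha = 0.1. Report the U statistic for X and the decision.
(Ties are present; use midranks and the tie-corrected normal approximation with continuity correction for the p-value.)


Step 1: Combine and sort all 10 observations; assign midranks.
sorted (value, group): (13,X), (15,X), (15,Y), (16,Y), (17,X), (17,Y), (18,Y), (19,Y), (23,X), (31,Y)
ranks: 13->1, 15->2.5, 15->2.5, 16->4, 17->5.5, 17->5.5, 18->7, 19->8, 23->9, 31->10
Step 2: Rank sum for X: R1 = 1 + 2.5 + 5.5 + 9 = 18.
Step 3: U_X = R1 - n1(n1+1)/2 = 18 - 4*5/2 = 18 - 10 = 8.
       U_Y = n1*n2 - U_X = 24 - 8 = 16.
Step 4: Ties are present, so use the tie-corrected normal approximation (with continuity correction) for the p-value.
Step 5: p-value = 0.452793; compare to alpha = 0.1. fail to reject H0.

U_X = 8, p = 0.452793, fail to reject H0 at alpha = 0.1.


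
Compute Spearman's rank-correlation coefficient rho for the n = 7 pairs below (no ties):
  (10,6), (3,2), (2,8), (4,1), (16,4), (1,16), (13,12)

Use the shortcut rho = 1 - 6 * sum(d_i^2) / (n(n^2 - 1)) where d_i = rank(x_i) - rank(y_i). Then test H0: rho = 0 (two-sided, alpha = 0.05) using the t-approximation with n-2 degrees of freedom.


Step 1: Rank x and y separately (midranks; no ties here).
rank(x): 10->5, 3->3, 2->2, 4->4, 16->7, 1->1, 13->6
rank(y): 6->4, 2->2, 8->5, 1->1, 4->3, 16->7, 12->6
Step 2: d_i = R_x(i) - R_y(i); compute d_i^2.
  (5-4)^2=1, (3-2)^2=1, (2-5)^2=9, (4-1)^2=9, (7-3)^2=16, (1-7)^2=36, (6-6)^2=0
sum(d^2) = 72.
Step 3: rho = 1 - 6*72 / (7*(7^2 - 1)) = 1 - 432/336 = -0.285714.
Step 4: Under H0, t = rho * sqrt((n-2)/(1-rho^2)) = -0.6667 ~ t(5).
Step 5: Two-sided p-value from the t-distribution with 5 df = 0.534509.
Step 6: alpha = 0.05. fail to reject H0.

rho = -0.2857, p = 0.534509, fail to reject H0 at alpha = 0.05.


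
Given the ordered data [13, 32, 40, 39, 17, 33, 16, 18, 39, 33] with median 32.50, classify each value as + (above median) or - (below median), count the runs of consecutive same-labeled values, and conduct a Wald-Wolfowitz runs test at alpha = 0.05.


Step 1: Compute median = 32.50; label A = above, B = below.
Labels in order: BBAABABBAA  (n_A = 5, n_B = 5)
Step 2: Count runs R = 6.
Step 3: Under H0 (random ordering), E[R] = 2*n_A*n_B/(n_A+n_B) + 1 = 2*5*5/10 + 1 = 6.0000.
        Var[R] = 2*n_A*n_B*(2*n_A*n_B - n_A - n_B) / ((n_A+n_B)^2 * (n_A+n_B-1)) = 2000/900 = 2.2222.
        SD[R] = 1.4907.
Step 4: R = E[R], so z = 0 with no continuity correction.
Step 5: Two-sided p-value via normal approximation = 2*(1 - Phi(|z|)) = 1.000000.
Step 6: alpha = 0.05. fail to reject H0.

R = 6, z = 0.0000, p = 1.000000, fail to reject H0.


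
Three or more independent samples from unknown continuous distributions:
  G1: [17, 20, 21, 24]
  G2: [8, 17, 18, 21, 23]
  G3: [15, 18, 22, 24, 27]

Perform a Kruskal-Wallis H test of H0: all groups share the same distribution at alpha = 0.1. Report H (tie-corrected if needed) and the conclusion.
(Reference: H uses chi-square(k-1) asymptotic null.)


Step 1: Combine all N = 14 observations and assign midranks.
sorted (value, group, rank): (8,G2,1), (15,G3,2), (17,G1,3.5), (17,G2,3.5), (18,G2,5.5), (18,G3,5.5), (20,G1,7), (21,G1,8.5), (21,G2,8.5), (22,G3,10), (23,G2,11), (24,G1,12.5), (24,G3,12.5), (27,G3,14)
Step 2: Sum ranks within each group.
R_1 = 31.5 (n_1 = 4)
R_2 = 29.5 (n_2 = 5)
R_3 = 44 (n_3 = 5)
Step 3: H = 12/(N(N+1)) * sum(R_i^2/n_i) - 3(N+1)
     = 12/(14*15) * (31.5^2/4 + 29.5^2/5 + 44^2/5) - 3*15
     = 0.057143 * 809.312 - 45
     = 1.246429.
Step 4: Ties present; correction factor C = 1 - 24/(14^3 - 14) = 0.991209. Corrected H = 1.246429 / 0.991209 = 1.257483.
Step 5: Under H0, H ~ chi^2(2); p-value = 0.533262.
Step 6: alpha = 0.1. fail to reject H0.

H = 1.2575, df = 2, p = 0.533262, fail to reject H0.


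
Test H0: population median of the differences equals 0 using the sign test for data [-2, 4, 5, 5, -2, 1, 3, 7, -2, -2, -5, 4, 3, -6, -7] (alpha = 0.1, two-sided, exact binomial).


Step 1: Discard zero differences. Original n = 15; n_eff = number of nonzero differences = 15.
Nonzero differences (with sign): -2, +4, +5, +5, -2, +1, +3, +7, -2, -2, -5, +4, +3, -6, -7
Step 2: Count signs: positive = 8, negative = 7.
Step 3: Under H0: P(positive) = 0.5, so the number of positives S ~ Bin(15, 0.5).
Step 4: Two-sided exact p-value = sum of Bin(15,0.5) probabilities at or below the observed probability = 1.000000.
Step 5: alpha = 0.1. fail to reject H0.

n_eff = 15, pos = 8, neg = 7, p = 1.000000, fail to reject H0.


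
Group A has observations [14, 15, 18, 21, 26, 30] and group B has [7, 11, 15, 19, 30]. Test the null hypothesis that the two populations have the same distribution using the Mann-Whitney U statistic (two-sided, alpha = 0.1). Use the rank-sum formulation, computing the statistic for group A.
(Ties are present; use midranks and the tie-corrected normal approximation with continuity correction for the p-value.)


Step 1: Combine and sort all 11 observations; assign midranks.
sorted (value, group): (7,Y), (11,Y), (14,X), (15,X), (15,Y), (18,X), (19,Y), (21,X), (26,X), (30,X), (30,Y)
ranks: 7->1, 11->2, 14->3, 15->4.5, 15->4.5, 18->6, 19->7, 21->8, 26->9, 30->10.5, 30->10.5
Step 2: Rank sum for X: R1 = 3 + 4.5 + 6 + 8 + 9 + 10.5 = 41.
Step 3: U_X = R1 - n1(n1+1)/2 = 41 - 6*7/2 = 41 - 21 = 20.
       U_Y = n1*n2 - U_X = 30 - 20 = 10.
Step 4: Ties are present, so use the tie-corrected normal approximation (with continuity correction) for the p-value.
Step 5: p-value = 0.409176; compare to alpha = 0.1. fail to reject H0.

U_X = 20, p = 0.409176, fail to reject H0 at alpha = 0.1.


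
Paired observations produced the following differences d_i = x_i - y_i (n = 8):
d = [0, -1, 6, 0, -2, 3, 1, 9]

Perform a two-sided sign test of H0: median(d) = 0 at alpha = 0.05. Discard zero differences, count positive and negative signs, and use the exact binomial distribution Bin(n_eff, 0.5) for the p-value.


Step 1: Discard zero differences. Original n = 8; n_eff = number of nonzero differences = 6.
Nonzero differences (with sign): -1, +6, -2, +3, +1, +9
Step 2: Count signs: positive = 4, negative = 2.
Step 3: Under H0: P(positive) = 0.5, so the number of positives S ~ Bin(6, 0.5).
Step 4: Two-sided exact p-value = sum of Bin(6,0.5) probabilities at or below the observed probability = 0.687500.
Step 5: alpha = 0.05. fail to reject H0.

n_eff = 6, pos = 4, neg = 2, p = 0.687500, fail to reject H0.


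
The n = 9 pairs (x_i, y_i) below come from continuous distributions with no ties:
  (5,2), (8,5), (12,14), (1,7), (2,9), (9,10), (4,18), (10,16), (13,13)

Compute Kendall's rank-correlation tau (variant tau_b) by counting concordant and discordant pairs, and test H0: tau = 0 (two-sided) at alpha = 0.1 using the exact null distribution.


Step 1: Enumerate the 36 unordered pairs (i,j) with i<j and classify each by sign(x_j-x_i) * sign(y_j-y_i).
  (1,2):dx=+3,dy=+3->C; (1,3):dx=+7,dy=+12->C; (1,4):dx=-4,dy=+5->D; (1,5):dx=-3,dy=+7->D
  (1,6):dx=+4,dy=+8->C; (1,7):dx=-1,dy=+16->D; (1,8):dx=+5,dy=+14->C; (1,9):dx=+8,dy=+11->C
  (2,3):dx=+4,dy=+9->C; (2,4):dx=-7,dy=+2->D; (2,5):dx=-6,dy=+4->D; (2,6):dx=+1,dy=+5->C
  (2,7):dx=-4,dy=+13->D; (2,8):dx=+2,dy=+11->C; (2,9):dx=+5,dy=+8->C; (3,4):dx=-11,dy=-7->C
  (3,5):dx=-10,dy=-5->C; (3,6):dx=-3,dy=-4->C; (3,7):dx=-8,dy=+4->D; (3,8):dx=-2,dy=+2->D
  (3,9):dx=+1,dy=-1->D; (4,5):dx=+1,dy=+2->C; (4,6):dx=+8,dy=+3->C; (4,7):dx=+3,dy=+11->C
  (4,8):dx=+9,dy=+9->C; (4,9):dx=+12,dy=+6->C; (5,6):dx=+7,dy=+1->C; (5,7):dx=+2,dy=+9->C
  (5,8):dx=+8,dy=+7->C; (5,9):dx=+11,dy=+4->C; (6,7):dx=-5,dy=+8->D; (6,8):dx=+1,dy=+6->C
  (6,9):dx=+4,dy=+3->C; (7,8):dx=+6,dy=-2->D; (7,9):dx=+9,dy=-5->D; (8,9):dx=+3,dy=-3->D
Step 2: C = 23, D = 13, total pairs = 36.
Step 3: tau = (C - D)/(n(n-1)/2) = (23 - 13)/36 = 0.277778.
Step 4: Exact two-sided p-value (enumerate n! = 362880 permutations of y under H0): p = 0.358488.
Step 5: alpha = 0.1. fail to reject H0.

tau_b = 0.2778 (C=23, D=13), p = 0.358488, fail to reject H0.


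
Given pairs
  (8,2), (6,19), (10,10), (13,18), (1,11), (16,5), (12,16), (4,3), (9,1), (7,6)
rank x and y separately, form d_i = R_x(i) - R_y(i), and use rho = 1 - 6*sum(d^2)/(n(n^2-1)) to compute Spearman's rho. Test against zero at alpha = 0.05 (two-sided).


Step 1: Rank x and y separately (midranks; no ties here).
rank(x): 8->5, 6->3, 10->7, 13->9, 1->1, 16->10, 12->8, 4->2, 9->6, 7->4
rank(y): 2->2, 19->10, 10->6, 18->9, 11->7, 5->4, 16->8, 3->3, 1->1, 6->5
Step 2: d_i = R_x(i) - R_y(i); compute d_i^2.
  (5-2)^2=9, (3-10)^2=49, (7-6)^2=1, (9-9)^2=0, (1-7)^2=36, (10-4)^2=36, (8-8)^2=0, (2-3)^2=1, (6-1)^2=25, (4-5)^2=1
sum(d^2) = 158.
Step 3: rho = 1 - 6*158 / (10*(10^2 - 1)) = 1 - 948/990 = 0.042424.
Step 4: Under H0, t = rho * sqrt((n-2)/(1-rho^2)) = 0.1201 ~ t(8).
Step 5: Two-sided p-value from the t-distribution with 8 df = 0.907364.
Step 6: alpha = 0.05. fail to reject H0.

rho = 0.0424, p = 0.907364, fail to reject H0 at alpha = 0.05.


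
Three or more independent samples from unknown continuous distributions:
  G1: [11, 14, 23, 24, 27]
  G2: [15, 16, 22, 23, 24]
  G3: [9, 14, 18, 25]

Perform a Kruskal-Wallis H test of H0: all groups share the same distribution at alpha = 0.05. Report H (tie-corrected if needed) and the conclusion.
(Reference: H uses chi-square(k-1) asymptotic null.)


Step 1: Combine all N = 14 observations and assign midranks.
sorted (value, group, rank): (9,G3,1), (11,G1,2), (14,G1,3.5), (14,G3,3.5), (15,G2,5), (16,G2,6), (18,G3,7), (22,G2,8), (23,G1,9.5), (23,G2,9.5), (24,G1,11.5), (24,G2,11.5), (25,G3,13), (27,G1,14)
Step 2: Sum ranks within each group.
R_1 = 40.5 (n_1 = 5)
R_2 = 40 (n_2 = 5)
R_3 = 24.5 (n_3 = 4)
Step 3: H = 12/(N(N+1)) * sum(R_i^2/n_i) - 3(N+1)
     = 12/(14*15) * (40.5^2/5 + 40^2/5 + 24.5^2/4) - 3*15
     = 0.057143 * 798.112 - 45
     = 0.606429.
Step 4: Ties present; correction factor C = 1 - 18/(14^3 - 14) = 0.993407. Corrected H = 0.606429 / 0.993407 = 0.610454.
Step 5: Under H0, H ~ chi^2(2); p-value = 0.736956.
Step 6: alpha = 0.05. fail to reject H0.

H = 0.6105, df = 2, p = 0.736956, fail to reject H0.


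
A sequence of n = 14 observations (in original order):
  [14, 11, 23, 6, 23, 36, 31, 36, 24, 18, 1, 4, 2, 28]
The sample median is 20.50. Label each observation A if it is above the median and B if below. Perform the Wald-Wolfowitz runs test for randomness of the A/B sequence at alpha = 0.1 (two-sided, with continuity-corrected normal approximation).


Step 1: Compute median = 20.50; label A = above, B = below.
Labels in order: BBABAAAAABBBBA  (n_A = 7, n_B = 7)
Step 2: Count runs R = 6.
Step 3: Under H0 (random ordering), E[R] = 2*n_A*n_B/(n_A+n_B) + 1 = 2*7*7/14 + 1 = 8.0000.
        Var[R] = 2*n_A*n_B*(2*n_A*n_B - n_A - n_B) / ((n_A+n_B)^2 * (n_A+n_B-1)) = 8232/2548 = 3.2308.
        SD[R] = 1.7974.
Step 4: Continuity-corrected z = (R + 0.5 - E[R]) / SD[R] = (6 + 0.5 - 8.0000) / 1.7974 = -0.8345.
Step 5: Two-sided p-value via normal approximation = 2*(1 - Phi(|z|)) = 0.403986.
Step 6: alpha = 0.1. fail to reject H0.

R = 6, z = -0.8345, p = 0.403986, fail to reject H0.


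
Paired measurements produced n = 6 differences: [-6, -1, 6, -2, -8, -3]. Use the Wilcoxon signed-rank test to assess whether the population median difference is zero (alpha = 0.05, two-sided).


Step 1: Drop any zero differences (none here) and take |d_i|.
|d| = [6, 1, 6, 2, 8, 3]
Step 2: Midrank |d_i| (ties get averaged ranks).
ranks: |6|->4.5, |1|->1, |6|->4.5, |2|->2, |8|->6, |3|->3
Step 3: Attach original signs; sum ranks with positive sign and with negative sign.
W+ = 4.5 = 4.5
W- = 4.5 + 1 + 2 + 6 + 3 = 16.5
(Check: W+ + W- = 21 should equal n(n+1)/2 = 21.)
Step 4: Test statistic W = min(W+, W-) = 4.5.
Step 5: Ties in |d|, so use the tie-corrected normal approximation.
        E[W] = n(n+1)/4 = 6*7/4 = 10.5.
        Tie groups: |d|=6 (t=2); sum(t^3 - t) = 6.
        Var[W] = n(n+1)(2n+1)/24 - sum(t^3-t)/48 = 546/24 - 6/48 = 22.625.
        z = (W - E[W]) / sqrt(Var[W]) = (4.5 - 10.5) / 4.7566 = -1.2614.
        Two-sided p = 2*Phi(z) = 0.207160.
Step 6: alpha = 0.05. fail to reject H0.

W+ = 4.5, W- = 16.5, W = min = 4.5, p = 0.207160, fail to reject H0.
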